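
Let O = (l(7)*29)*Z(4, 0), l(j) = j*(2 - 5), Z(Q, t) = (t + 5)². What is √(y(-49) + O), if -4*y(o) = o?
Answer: I*√60851/2 ≈ 123.34*I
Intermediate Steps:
y(o) = -o/4
Z(Q, t) = (5 + t)²
l(j) = -3*j (l(j) = j*(-3) = -3*j)
O = -15225 (O = (-3*7*29)*(5 + 0)² = -21*29*5² = -609*25 = -15225)
√(y(-49) + O) = √(-¼*(-49) - 15225) = √(49/4 - 15225) = √(-60851/4) = I*√60851/2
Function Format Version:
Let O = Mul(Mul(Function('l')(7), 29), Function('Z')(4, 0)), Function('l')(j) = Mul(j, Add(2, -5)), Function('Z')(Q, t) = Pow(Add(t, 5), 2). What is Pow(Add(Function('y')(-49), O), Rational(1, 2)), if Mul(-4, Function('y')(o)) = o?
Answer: Mul(Rational(1, 2), I, Pow(60851, Rational(1, 2))) ≈ Mul(123.34, I)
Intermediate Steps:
Function('y')(o) = Mul(Rational(-1, 4), o)
Function('Z')(Q, t) = Pow(Add(5, t), 2)
Function('l')(j) = Mul(-3, j) (Function('l')(j) = Mul(j, -3) = Mul(-3, j))
O = -15225 (O = Mul(Mul(Mul(-3, 7), 29), Pow(Add(5, 0), 2)) = Mul(Mul(-21, 29), Pow(5, 2)) = Mul(-609, 25) = -15225)
Pow(Add(Function('y')(-49), O), Rational(1, 2)) = Pow(Add(Mul(Rational(-1, 4), -49), -15225), Rational(1, 2)) = Pow(Add(Rational(49, 4), -15225), Rational(1, 2)) = Pow(Rational(-60851, 4), Rational(1, 2)) = Mul(Rational(1, 2), I, Pow(60851, Rational(1, 2)))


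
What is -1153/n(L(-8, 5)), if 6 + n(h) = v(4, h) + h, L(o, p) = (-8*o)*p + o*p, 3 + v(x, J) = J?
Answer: -1153/551 ≈ -2.0926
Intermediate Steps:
v(x, J) = -3 + J
L(o, p) = -7*o*p (L(o, p) = -8*o*p + o*p = -7*o*p)
n(h) = -9 + 2*h (n(h) = -6 + ((-3 + h) + h) = -6 + (-3 + 2*h) = -9 + 2*h)
-1153/n(L(-8, 5)) = -1153/(-9 + 2*(-7*(-8)*5)) = -1153/(-9 + 2*280) = -1153/(-9 + 560) = -1153/551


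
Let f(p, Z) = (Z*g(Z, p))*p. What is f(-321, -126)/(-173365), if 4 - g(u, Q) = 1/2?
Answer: -141561/173365 ≈ -0.81655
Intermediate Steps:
g(u, Q) = 7/2 (g(u, Q) = 4 - 1/2 = 4 - 1*½ = 4 - ½ = 7/2)
f(p, Z) = 7*Z*p/2 (f(p, Z) = (Z*(7/2))*p = (7*Z/2)*p = 7*Z*p/2)
f(-321, -126)/(-173365) = ((7/2)*(-126)*(-321))/(-173365) = 141561*(-1/173365) = -141561/173365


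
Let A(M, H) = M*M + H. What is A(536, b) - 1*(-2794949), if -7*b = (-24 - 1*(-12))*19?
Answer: 21575943/7 ≈ 3.0823e+6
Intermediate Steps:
b = 228/7 (b = -(-24 - 1*(-12))*19/7 = -(-24 + 12)*19/7 = -(-12)*19/7 = -⅐*(-228) = 228/7 ≈ 32.571)
A(M, H) = H + M² (A(M, H) = M² + H = H + M²)
A(536, b) - 1*(-2794949) = (228/7 + 536²) - 1*(-2794949) = (228/7 + 287296) + 2794949 = 2011300/7 + 2794949 = 21575943/7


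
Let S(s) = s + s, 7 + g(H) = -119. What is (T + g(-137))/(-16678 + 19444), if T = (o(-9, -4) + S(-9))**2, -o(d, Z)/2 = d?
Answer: -21/461 ≈ -0.045553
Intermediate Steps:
g(H) = -126 (g(H) = -7 - 119 = -126)
o(d, Z) = -2*d
S(s) = 2*s
T = 0 (T = (-2*(-9) + 2*(-9))**2 = (18 - 18)**2 = 0**2 = 0)
(T + g(-137))/(-16678 + 19444) = (0 - 126)/(-16678 + 19444) = -126/2766 = -126*1/2766 = -21/461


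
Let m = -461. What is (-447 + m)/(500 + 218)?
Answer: -454/359 ≈ -1.2646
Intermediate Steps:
(-447 + m)/(500 + 218) = (-447 - 461)/(500 + 218) = -908/718 = -908*1/718 = -454/359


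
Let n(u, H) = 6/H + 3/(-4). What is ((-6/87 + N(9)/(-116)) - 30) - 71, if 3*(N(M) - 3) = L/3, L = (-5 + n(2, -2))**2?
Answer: -1689913/16704 ≈ -101.17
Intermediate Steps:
n(u, H) = -3/4 + 6/H (n(u, H) = 6/H + 3*(-1/4) = 6/H - 3/4 = -3/4 + 6/H)
L = 1225/16 (L = (-5 + (-3/4 + 6/(-2)))**2 = (-5 + (-3/4 + 6*(-1/2)))**2 = (-5 + (-3/4 - 3))**2 = (-5 - 15/4)**2 = (-35/4)**2 = 1225/16 ≈ 76.563)
N(M) = 1657/144 (N(M) = 3 + ((1225/16)/3)/3 = 3 + ((1225/16)*(1/3))/3 = 3 + (1/3)*(1225/48) = 3 + 1225/144 = 1657/144)
((-6/87 + N(9)/(-116)) - 30) - 71 = ((-6/87 + (1657/144)/(-116)) - 30) - 71 = ((-6*1/87 + (1657/144)*(-1/116)) - 30) - 71 = ((-2/29 - 1657/16704) - 30) - 71 = (-2809/16704 - 30) - 71 = -503929/16704 - 71 = -1689913/16704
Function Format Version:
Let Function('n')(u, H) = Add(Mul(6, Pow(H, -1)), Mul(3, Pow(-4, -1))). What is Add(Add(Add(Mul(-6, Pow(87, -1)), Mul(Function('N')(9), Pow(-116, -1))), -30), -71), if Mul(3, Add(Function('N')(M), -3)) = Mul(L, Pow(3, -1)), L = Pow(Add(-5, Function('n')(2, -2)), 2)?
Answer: Rational(-1689913, 16704) ≈ -101.17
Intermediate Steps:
Function('n')(u, H) = Add(Rational(-3, 4), Mul(6, Pow(H, -1))) (Function('n')(u, H) = Add(Mul(6, Pow(H, -1)), Mul(3, Rational(-1, 4))) = Add(Mul(6, Pow(H, -1)), Rational(-3, 4)) = Add(Rational(-3, 4), Mul(6, Pow(H, -1))))
L = Rational(1225, 16) (L = Pow(Add(-5, Add(Rational(-3, 4), Mul(6, Pow(-2, -1)))), 2) = Pow(Add(-5, Add(Rational(-3, 4), Mul(6, Rational(-1, 2)))), 2) = Pow(Add(-5, Add(Rational(-3, 4), -3)), 2) = Pow(Add(-5, Rational(-15, 4)), 2) = Pow(Rational(-35, 4), 2) = Rational(1225, 16) ≈ 76.563)
Function('N')(M) = Rational(1657, 144) (Function('N')(M) = Add(3, Mul(Rational(1, 3), Mul(Rational(1225, 16), Pow(3, -1)))) = Add(3, Mul(Rational(1, 3), Mul(Rational(1225, 16), Rational(1, 3)))) = Add(3, Mul(Rational(1, 3), Rational(1225, 48))) = Add(3, Rational(1225, 144)) = Rational(1657, 144))
Add(Add(Add(Mul(-6, Pow(87, -1)), Mul(Function('N')(9), Pow(-116, -1))), -30), -71) = Add(Add(Add(Mul(-6, Pow(87, -1)), Mul(Rational(1657, 144), Pow(-116, -1))), -30), -71) = Add(Add(Add(Mul(-6, Rational(1, 87)), Mul(Rational(1657, 144), Rational(-1, 116))), -30), -71) = Add(Add(Add(Rational(-2, 29), Rational(-1657, 16704)), -30), -71) = Add(Add(Rational(-2809, 16704), -30), -71) = Add(Rational(-503929, 16704), -71) = Rational(-1689913, 16704)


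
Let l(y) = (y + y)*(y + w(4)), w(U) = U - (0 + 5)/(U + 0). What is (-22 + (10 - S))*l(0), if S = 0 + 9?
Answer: 0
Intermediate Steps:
w(U) = U - 5/U
S = 9
l(y) = 2*y*(11/4 + y) (l(y) = (y + y)*(y + (4 - 5/4)) = (2*y)*(y + (4 - 5*¼)) = (2*y)*(y + (4 - 5/4)) = (2*y)*(y + 11/4) = (2*y)*(11/4 + y) = 2*y*(11/4 + y))
(-22 + (10 - S))*l(0) = (-22 + (10 - 1*9))*((½)*0*(11 + 4*0)) = (-22 + (10 - 9))*((½)*0*(11 + 0)) = (-22 + 1)*((½)*0*11) = -21*0 = 0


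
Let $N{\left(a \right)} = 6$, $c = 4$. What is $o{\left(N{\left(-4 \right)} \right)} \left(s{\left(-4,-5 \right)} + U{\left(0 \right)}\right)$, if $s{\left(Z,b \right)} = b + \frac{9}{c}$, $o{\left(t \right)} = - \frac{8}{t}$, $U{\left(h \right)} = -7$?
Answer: $13$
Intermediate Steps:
$s{\left(Z,b \right)} = \frac{9}{4} + b$ ($s{\left(Z,b \right)} = b + \frac{9}{4} = \frac{9}{4} + b$)
$o{\left(N{\left(-4 \right)} \right)} \left(s{\left(-4,-5 \right)} + U{\left(0 \right)}\right) = - \frac{8}{6} \left(\left(\frac{9}{4} - 5\right) - 7\right) = \left(-8\right) \frac{1}{6} \left(- \frac{11}{4} - 7\right) = \left(- \frac{4}{3}\right) \left(- \frac{39}{4}\right) = 13$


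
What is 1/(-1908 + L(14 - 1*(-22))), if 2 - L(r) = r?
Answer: -1/1942 ≈ -0.00051493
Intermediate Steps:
L(r) = 2 - r
1/(-1908 + L(14 - 1*(-22))) = 1/(-1908 + (2 - (14 - 1*(-22)))) = 1/(-1908 + (2 - (14 + 22))) = 1/(-1908 + (2 - 1*36)) = 1/(-1908 + (2 - 36)) = 1/(-1908 - 34) = 1/(-1942) = -1/1942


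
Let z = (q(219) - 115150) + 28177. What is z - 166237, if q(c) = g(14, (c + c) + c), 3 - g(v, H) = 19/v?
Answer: -3544917/14 ≈ -2.5321e+5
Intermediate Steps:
g(v, H) = 3 - 19/v
q(c) = 23/14 (q(c) = 3 - 19/14 = 23/14)
z = -1217599/14 (z = (23/14 - 115150) + 28177 = -1612077/14 + 28177 = -1217599/14 ≈ -86971.)
z - 166237 = -1217599/14 - 166237 = -3544917/14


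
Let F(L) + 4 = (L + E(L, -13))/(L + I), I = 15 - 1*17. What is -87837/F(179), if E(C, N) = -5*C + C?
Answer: 5182383/415 ≈ 12488.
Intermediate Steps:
E(C, N) = -4*C
I = -2 (I = 15 - 17 = -2)
F(L) = -4 - 3*L/(-2 + L) (F(L) = -4 + (L - 4*L)/(L - 2) = -4 + (-3*L)/(-2 + L) = -4 - 3*L/(-2 + L))
-87837/F(179) = -87837*(-2 + 179)/(8 - 7*179) = -87837*177/(8 - 1253) = -87837/((1/177)*(-1245)) = -87837/(-415/59) = -87837*(-59/415) = 5182383/415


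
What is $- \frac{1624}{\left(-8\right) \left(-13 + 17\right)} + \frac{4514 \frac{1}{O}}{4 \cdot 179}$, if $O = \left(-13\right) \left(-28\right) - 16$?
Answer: $\frac{6324895}{124584} \approx 50.768$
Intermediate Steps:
$O = 348$ ($O = 364 - 16 = 348$)
$- \frac{1624}{\left(-8\right) \left(-13 + 17\right)} + \frac{4514 \frac{1}{O}}{4 \cdot 179} = - \frac{1624}{\left(-8\right) \left(-13 + 17\right)} + \frac{4514 \cdot \frac{1}{348}}{4 \cdot 179} = - \frac{1624}{\left(-8\right) 4} + \frac{4514 \cdot \frac{1}{348}}{716} = - \frac{1624}{-32} + \frac{2257}{174} \cdot \frac{1}{716} = \left(-1624\right) \left(- \frac{1}{32}\right) + \frac{2257}{124584} = \frac{203}{4} + \frac{2257}{124584} = \frac{6324895}{124584}$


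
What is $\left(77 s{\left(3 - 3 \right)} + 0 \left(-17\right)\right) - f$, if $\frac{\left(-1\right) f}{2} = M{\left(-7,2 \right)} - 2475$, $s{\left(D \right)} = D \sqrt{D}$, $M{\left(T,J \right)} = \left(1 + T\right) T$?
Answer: $-4866$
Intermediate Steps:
$M{\left(T,J \right)} = T \left(1 + T\right)$
$s{\left(D \right)} = D^{\frac{3}{2}}$
$f = 4866$ ($f = - 2 \left(- 7 \left(1 - 7\right) - 2475\right) = - 2 \left(\left(-7\right) \left(-6\right) - 2475\right) = - 2 \left(42 - 2475\right) = \left(-2\right) \left(-2433\right) = 4866$)
$\left(77 s{\left(3 - 3 \right)} + 0 \left(-17\right)\right) - f = \left(77 \left(3 - 3\right)^{\frac{3}{2}} + 0 \left(-17\right)\right) - 4866 = \left(77 \cdot 0^{\frac{3}{2}} + 0\right) - 4866 = \left(77 \cdot 0 + 0\right) - 4866 = \left(0 + 0\right) - 4866 = 0 - 4866 = -4866$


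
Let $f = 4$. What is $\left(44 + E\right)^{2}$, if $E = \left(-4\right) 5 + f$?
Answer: $784$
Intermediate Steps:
$E = -16$ ($E = \left(-4\right) 5 + 4 = -20 + 4 = -16$)
$\left(44 + E\right)^{2} = \left(44 - 16\right)^{2} = 28^{2} = 784$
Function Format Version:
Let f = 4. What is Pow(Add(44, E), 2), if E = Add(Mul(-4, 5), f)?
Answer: 784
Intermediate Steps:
E = -16 (E = Add(Mul(-4, 5), 4) = Add(-20, 4) = -16)
Pow(Add(44, E), 2) = Pow(Add(44, -16), 2) = Pow(28, 2) = 784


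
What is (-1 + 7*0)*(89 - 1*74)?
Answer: -15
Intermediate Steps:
(-1 + 7*0)*(89 - 1*74) = (-1 + 0)*(89 - 74) = -1*15 = -15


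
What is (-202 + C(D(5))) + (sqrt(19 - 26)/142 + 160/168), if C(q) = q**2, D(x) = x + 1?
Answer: -3466/21 + I*sqrt(7)/142 ≈ -165.05 + 0.018632*I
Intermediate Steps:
D(x) = 1 + x
(-202 + C(D(5))) + (sqrt(19 - 26)/142 + 160/168) = (-202 + (1 + 5)**2) + (sqrt(19 - 26)/142 + 160/168) = (-202 + 6**2) + (sqrt(-7)*(1/142) + 160*(1/168)) = (-202 + 36) + ((I*sqrt(7))*(1/142) + 20/21) = -166 + (I*sqrt(7)/142 + 20/21) = -166 + (20/21 + I*sqrt(7)/142) = -3466/21 + I*sqrt(7)/142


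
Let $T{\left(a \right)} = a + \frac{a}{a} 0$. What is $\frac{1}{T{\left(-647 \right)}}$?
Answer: $- \frac{1}{647} \approx -0.0015456$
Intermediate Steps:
$T{\left(a \right)} = a$ ($T{\left(a \right)} = a + 1 \cdot 0 = a + 0 = a$)
$\frac{1}{T{\left(-647 \right)}} = \frac{1}{-647} = - \frac{1}{647}$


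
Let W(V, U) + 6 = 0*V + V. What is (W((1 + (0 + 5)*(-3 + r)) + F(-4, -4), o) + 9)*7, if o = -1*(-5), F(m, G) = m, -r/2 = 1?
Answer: -175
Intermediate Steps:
r = -2 (r = -2*1 = -2)
o = 5
W(V, U) = -6 + V (W(V, U) = -6 + (0*V + V) = -6 + (0 + V) = -6 + V)
(W((1 + (0 + 5)*(-3 + r)) + F(-4, -4), o) + 9)*7 = ((-6 + ((1 + (0 + 5)*(-3 - 2)) - 4)) + 9)*7 = ((-6 + ((1 + 5*(-5)) - 4)) + 9)*7 = ((-6 + ((1 - 25) - 4)) + 9)*7 = ((-6 + (-24 - 4)) + 9)*7 = ((-6 - 28) + 9)*7 = (-34 + 9)*7 = -25*7 = -175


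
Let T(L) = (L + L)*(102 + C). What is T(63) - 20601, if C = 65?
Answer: 441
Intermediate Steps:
T(L) = 334*L (T(L) = (L + L)*(102 + 65) = (2*L)*167 = 334*L)
T(63) - 20601 = 334*63 - 20601 = 21042 - 20601 = 441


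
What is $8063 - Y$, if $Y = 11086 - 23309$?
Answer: $20286$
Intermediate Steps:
$Y = -12223$ ($Y = 11086 - 23309 = -12223$)
$8063 - Y = 8063 - -12223 = 8063 + 12223 = 20286$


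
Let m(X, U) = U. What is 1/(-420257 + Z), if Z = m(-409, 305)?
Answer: -1/419952 ≈ -2.3812e-6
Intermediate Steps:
Z = 305
1/(-420257 + Z) = 1/(-420257 + 305) = 1/(-419952) = -1/419952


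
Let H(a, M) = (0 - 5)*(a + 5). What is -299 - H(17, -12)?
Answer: -189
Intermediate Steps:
H(a, M) = -25 - 5*a (H(a, M) = -5*(5 + a) = -25 - 5*a)
-299 - H(17, -12) = -299 - (-25 - 5*17) = -299 - (-25 - 85) = -299 - 1*(-110) = -299 + 110 = -189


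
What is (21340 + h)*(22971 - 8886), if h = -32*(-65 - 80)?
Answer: 365928300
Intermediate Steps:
h = 4640 (h = -32*(-145) = 4640)
(21340 + h)*(22971 - 8886) = (21340 + 4640)*(22971 - 8886) = 25980*14085 = 365928300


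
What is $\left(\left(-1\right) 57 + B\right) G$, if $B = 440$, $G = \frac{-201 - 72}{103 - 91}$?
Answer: $- \frac{34853}{4} \approx -8713.3$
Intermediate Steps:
$G = - \frac{91}{4}$ ($G = - \frac{273}{12} = \left(-273\right) \frac{1}{12} = - \frac{91}{4} \approx -22.75$)
$\left(\left(-1\right) 57 + B\right) G = \left(\left(-1\right) 57 + 440\right) \left(- \frac{91}{4}\right) = \left(-57 + 440\right) \left(- \frac{91}{4}\right) = 383 \left(- \frac{91}{4}\right) = - \frac{34853}{4}$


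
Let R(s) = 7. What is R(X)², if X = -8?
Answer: 49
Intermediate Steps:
R(X)² = 7² = 49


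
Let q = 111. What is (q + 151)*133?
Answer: 34846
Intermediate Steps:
(q + 151)*133 = (111 + 151)*133 = 262*133 = 34846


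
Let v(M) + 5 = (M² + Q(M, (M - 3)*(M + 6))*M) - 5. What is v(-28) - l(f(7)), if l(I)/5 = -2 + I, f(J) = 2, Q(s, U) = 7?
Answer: 578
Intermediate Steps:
l(I) = -10 + 5*I (l(I) = 5*(-2 + I) = -10 + 5*I)
v(M) = -10 + M² + 7*M (v(M) = -5 + ((M² + 7*M) - 5) = -5 + (-5 + M² + 7*M) = -10 + M² + 7*M)
v(-28) - l(f(7)) = (-10 + (-28)² + 7*(-28)) - (-10 + 5*2) = (-10 + 784 - 196) - (-10 + 10) = 578 - 1*0 = 578 + 0 = 578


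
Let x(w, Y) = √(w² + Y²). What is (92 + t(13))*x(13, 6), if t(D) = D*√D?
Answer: √205*(92 + 13*√13) ≈ 1988.3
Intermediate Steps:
x(w, Y) = √(Y² + w²)
t(D) = D^(3/2)
(92 + t(13))*x(13, 6) = (92 + 13^(3/2))*√(6² + 13²) = (92 + 13*√13)*√(36 + 169) = (92 + 13*√13)*√205 = √205*(92 + 13*√13)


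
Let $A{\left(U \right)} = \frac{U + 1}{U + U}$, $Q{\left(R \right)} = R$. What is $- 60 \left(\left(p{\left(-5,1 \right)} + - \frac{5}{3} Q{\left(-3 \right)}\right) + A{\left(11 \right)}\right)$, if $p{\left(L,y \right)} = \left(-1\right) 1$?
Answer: $- \frac{3000}{11} \approx -272.73$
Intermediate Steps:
$p{\left(L,y \right)} = -1$
$A{\left(U \right)} = \frac{1 + U}{2 U}$
$- 60 \left(\left(p{\left(-5,1 \right)} + - \frac{5}{3} Q{\left(-3 \right)}\right) + A{\left(11 \right)}\right) = - 60 \left(\left(-1 + - \frac{5}{3} \left(-3\right)\right) + \frac{1 + 11}{2 \cdot 11}\right) = - 60 \left(\left(-1 + \left(-5\right) \frac{1}{3} \left(-3\right)\right) + \frac{1}{2} \cdot \frac{1}{11} \cdot 12\right) = - 60 \left(\left(-1 - -5\right) + \frac{6}{11}\right) = - 60 \left(\left(-1 + 5\right) + \frac{6}{11}\right) = - 60 \left(4 + \frac{6}{11}\right) = \left(-60\right) \frac{50}{11} = - \frac{3000}{11}$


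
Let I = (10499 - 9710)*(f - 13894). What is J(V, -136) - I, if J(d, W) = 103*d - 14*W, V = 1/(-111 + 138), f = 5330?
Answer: 182490403/27 ≈ 6.7589e+6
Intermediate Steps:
V = 1/27 ≈ 0.037037
I = -6756996 (I = (10499 - 9710)*(5330 - 13894) = 789*(-8564) = -6756996)
J(d, W) = -14*W + 103*d
J(V, -136) - I = (-14*(-136) + 103*(1/27)) - 1*(-6756996) = (1904 + 103/27) + 6756996 = 51511/27 + 6756996 = 182490403/27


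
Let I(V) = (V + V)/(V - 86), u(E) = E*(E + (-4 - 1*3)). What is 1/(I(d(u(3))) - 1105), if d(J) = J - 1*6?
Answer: -26/28721 ≈ -0.00090526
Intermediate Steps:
u(E) = E*(-7 + E) (u(E) = E*(E + (-4 - 3)) = E*(E - 7) = E*(-7 + E))
d(J) = -6 + J (d(J) = J - 6 = -6 + J)
I(V) = 2*V/(-86 + V) (I(V) = (2*V)/(-86 + V) = 2*V/(-86 + V))
1/(I(d(u(3))) - 1105) = 1/(2*(-6 + 3*(-7 + 3))/(-86 + (-6 + 3*(-7 + 3))) - 1105) = 1/(2*(-6 + 3*(-4))/(-86 + (-6 + 3*(-4))) - 1105) = 1/(2*(-6 - 12)/(-86 + (-6 - 12)) - 1105) = 1/(2*(-18)/(-86 - 18) - 1105) = 1/(2*(-18)/(-104) - 1105) = 1/(2*(-18)*(-1/104) - 1105) = 1/(9/26 - 1105) = 1/(-28721/26) = -26/28721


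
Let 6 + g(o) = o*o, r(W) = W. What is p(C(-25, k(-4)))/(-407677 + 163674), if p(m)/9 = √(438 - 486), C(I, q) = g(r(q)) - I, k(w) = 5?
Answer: -36*I*√3/244003 ≈ -0.00025555*I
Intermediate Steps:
g(o) = -6 + o² (g(o) = -6 + o*o = -6 + o²)
C(I, q) = -6 + q² - I (C(I, q) = (-6 + q²) - I = -6 + q² - I)
p(m) = 36*I*√3 (p(m) = 9*√(438 - 486) = 9*√(-48) = 9*(4*I*√3) = 36*I*√3)
p(C(-25, k(-4)))/(-407677 + 163674) = (36*I*√3)/(-407677 + 163674) = (36*I*√3)/(-244003) = (36*I*√3)*(-1/244003) = -36*I*√3/244003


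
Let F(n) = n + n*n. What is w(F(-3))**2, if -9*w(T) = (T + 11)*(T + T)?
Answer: 4624/9 ≈ 513.78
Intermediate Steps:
F(n) = n + n**2
w(T) = -2*T*(11 + T)/9 (w(T) = -(T + 11)*(T + T)/9 = -(11 + T)*2*T/9 = -2*T*(11 + T)/9)
w(F(-3))**2 = (-2*(-3*(1 - 3))*(11 - 3*(1 - 3))/9)**2 = (-2*(-3*(-2))*(11 - 3*(-2))/9)**2 = (-2/9*6*(11 + 6))**2 = (-2/9*6*17)**2 = (-68/3)**2 = 4624/9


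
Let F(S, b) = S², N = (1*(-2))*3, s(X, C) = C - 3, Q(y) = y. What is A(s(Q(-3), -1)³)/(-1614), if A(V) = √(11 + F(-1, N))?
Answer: -√3/807 ≈ -0.0021463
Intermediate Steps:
s(X, C) = -3 + C
N = -6 (N = -2*3 = -6)
A(V) = 2*√3 (A(V) = √(11 + (-1)²) = √(11 + 1) = √12 = 2*√3)
A(s(Q(-3), -1)³)/(-1614) = (2*√3)/(-1614) = (2*√3)*(-1/1614) = -√3/807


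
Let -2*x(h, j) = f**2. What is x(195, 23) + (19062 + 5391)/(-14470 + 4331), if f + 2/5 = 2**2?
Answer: -2253843/253475 ≈ -8.8918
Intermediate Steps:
f = 18/5 (f = -2/5 + 2**2 = -2/5 + 4 = 18/5 ≈ 3.6000)
x(h, j) = -162/25 (x(h, j) = -(18/5)**2/2 = -1/2*324/25 = -162/25)
x(195, 23) + (19062 + 5391)/(-14470 + 4331) = -162/25 + (19062 + 5391)/(-14470 + 4331) = -162/25 + 24453/(-10139) = -162/25 + 24453*(-1/10139) = -162/25 - 24453/10139 = -2253843/253475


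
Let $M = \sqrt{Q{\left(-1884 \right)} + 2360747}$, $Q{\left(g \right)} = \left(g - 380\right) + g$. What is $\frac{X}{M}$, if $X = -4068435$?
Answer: $- \frac{193735 \sqrt{2356599}}{112219} \approx -2650.2$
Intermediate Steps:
$Q{\left(g \right)} = -380 + 2 g$ ($Q{\left(g \right)} = \left(-380 + g\right) + g = -380 + 2 g$)
$M = \sqrt{2356599}$ ($M = \sqrt{\left(-380 + 2 \left(-1884\right)\right) + 2360747} = \sqrt{\left(-380 - 3768\right) + 2360747} = \sqrt{-4148 + 2360747} = \sqrt{2356599} \approx 1535.1$)
$\frac{X}{M} = - \frac{4068435}{\sqrt{2356599}} = - 4068435 \frac{\sqrt{2356599}}{2356599} = - \frac{193735 \sqrt{2356599}}{112219}$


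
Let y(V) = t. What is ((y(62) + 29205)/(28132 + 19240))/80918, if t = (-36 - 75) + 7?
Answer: 29101/3833247496 ≈ 7.5917e-6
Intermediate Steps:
t = -104 (t = -111 + 7 = -104)
y(V) = -104
((y(62) + 29205)/(28132 + 19240))/80918 = ((-104 + 29205)/(28132 + 19240))/80918 = (29101/47372)*(1/80918) = 29101/3833247496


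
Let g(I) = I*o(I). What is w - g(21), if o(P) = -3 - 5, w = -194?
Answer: -26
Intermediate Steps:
o(P) = -8
g(I) = -8*I (g(I) = I*(-8) = -8*I)
w - g(21) = -194 - (-8)*21 = -194 - 1*(-168) = -194 + 168 = -26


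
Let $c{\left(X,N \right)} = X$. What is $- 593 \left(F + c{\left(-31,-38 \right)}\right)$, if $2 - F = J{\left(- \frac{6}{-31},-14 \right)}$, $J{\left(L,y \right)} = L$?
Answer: $\frac{536665}{31} \approx 17312.0$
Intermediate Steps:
$F = \frac{56}{31}$ ($F = 2 - - \frac{6}{-31} = 2 - \left(-6\right) \left(- \frac{1}{31}\right) = 2 - \frac{6}{31} = \frac{56}{31} \approx 1.8065$)
$- 593 \left(F + c{\left(-31,-38 \right)}\right) = - 593 \left(\frac{56}{31} - 31\right) = \left(-593\right) \left(- \frac{905}{31}\right) = \frac{536665}{31}$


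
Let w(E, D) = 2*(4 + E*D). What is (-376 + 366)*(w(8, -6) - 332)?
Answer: 4200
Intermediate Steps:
w(E, D) = 8 + 2*D*E (w(E, D) = 2*(4 + D*E) = 8 + 2*D*E)
(-376 + 366)*(w(8, -6) - 332) = (-376 + 366)*((8 + 2*(-6)*8) - 332) = -10*((8 - 96) - 332) = -10*(-88 - 332) = -10*(-420) = 4200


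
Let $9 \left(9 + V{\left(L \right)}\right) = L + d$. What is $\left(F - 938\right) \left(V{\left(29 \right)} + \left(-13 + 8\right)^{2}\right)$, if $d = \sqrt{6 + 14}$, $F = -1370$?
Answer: $- \frac{399284}{9} - \frac{4616 \sqrt{5}}{9} \approx -45512.0$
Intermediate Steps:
$d = 2 \sqrt{5}$ ($d = \sqrt{20} = 2 \sqrt{5} \approx 4.4721$)
$V{\left(L \right)} = -9 + \frac{L}{9} + \frac{2 \sqrt{5}}{9}$ ($V{\left(L \right)} = -9 + \frac{L + 2 \sqrt{5}}{9} = -9 + \left(\frac{L}{9} + \frac{2 \sqrt{5}}{9}\right) = -9 + \frac{L}{9} + \frac{2 \sqrt{5}}{9}$)
$\left(F - 938\right) \left(V{\left(29 \right)} + \left(-13 + 8\right)^{2}\right) = \left(-1370 - 938\right) \left(\left(-9 + \frac{1}{9} \cdot 29 + \frac{2 \sqrt{5}}{9}\right) + \left(-13 + 8\right)^{2}\right) = - 2308 \left(\left(-9 + \frac{29}{9} + \frac{2 \sqrt{5}}{9}\right) + \left(-5\right)^{2}\right) = - 2308 \left(\left(- \frac{52}{9} + \frac{2 \sqrt{5}}{9}\right) + 25\right) = - 2308 \left(\frac{173}{9} + \frac{2 \sqrt{5}}{9}\right) = - \frac{399284}{9} - \frac{4616 \sqrt{5}}{9}$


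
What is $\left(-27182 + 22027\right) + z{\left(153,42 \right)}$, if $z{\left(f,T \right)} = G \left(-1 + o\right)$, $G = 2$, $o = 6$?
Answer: $-5145$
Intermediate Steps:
$z{\left(f,T \right)} = 10$ ($z{\left(f,T \right)} = 2 \left(-1 + 6\right) = 2 \cdot 5 = 10$)
$\left(-27182 + 22027\right) + z{\left(153,42 \right)} = \left(-27182 + 22027\right) + 10 = -5155 + 10 = -5145$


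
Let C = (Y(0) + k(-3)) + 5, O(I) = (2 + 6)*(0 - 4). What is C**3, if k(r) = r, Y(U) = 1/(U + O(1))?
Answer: 250047/32768 ≈ 7.6308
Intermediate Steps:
O(I) = -32 (O(I) = 8*(-4) = -32)
Y(U) = 1/(-32 + U) (Y(U) = 1/(U - 32) = 1/(-32 + U))
C = 63/32 (C = (1/(-32 + 0) - 3) + 5 = (1/(-32) - 3) + 5 = (-1/32 - 3) + 5 = -97/32 + 5 = 63/32 ≈ 1.9688)
C**3 = (63/32)**3 = 250047/32768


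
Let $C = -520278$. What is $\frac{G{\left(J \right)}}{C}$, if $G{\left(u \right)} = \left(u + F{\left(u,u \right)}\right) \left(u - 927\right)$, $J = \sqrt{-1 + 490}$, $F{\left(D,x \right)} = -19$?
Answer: $- \frac{3017}{86713} + \frac{43 \sqrt{489}}{23649} \approx 0.0054148$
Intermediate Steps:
$J = \sqrt{489} \approx 22.113$
$G{\left(u \right)} = \left(-927 + u\right) \left(-19 + u\right)$ ($G{\left(u \right)} = \left(u - 19\right) \left(u - 927\right) = \left(-19 + u\right) \left(-927 + u\right) = \left(-927 + u\right) \left(-19 + u\right)$)
$\frac{G{\left(J \right)}}{C} = \frac{17613 + \left(\sqrt{489}\right)^{2} - 946 \sqrt{489}}{-520278} = \left(17613 + 489 - 946 \sqrt{489}\right) \left(- \frac{1}{520278}\right) = \left(18102 - 946 \sqrt{489}\right) \left(- \frac{1}{520278}\right) = - \frac{3017}{86713} + \frac{43 \sqrt{489}}{23649}$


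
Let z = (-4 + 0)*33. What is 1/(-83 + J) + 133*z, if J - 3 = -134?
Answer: -3756985/214 ≈ -17556.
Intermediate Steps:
J = -131 (J = 3 - 134 = -131)
z = -132 (z = -4*33 = -132)
1/(-83 + J) + 133*z = 1/(-83 - 131) + 133*(-132) = 1/(-214) - 17556 = -1/214 - 17556 = -3756985/214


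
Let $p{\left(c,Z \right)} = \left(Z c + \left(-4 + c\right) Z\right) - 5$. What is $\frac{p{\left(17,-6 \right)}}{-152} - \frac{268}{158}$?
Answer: $- \frac{5753}{12008} \approx -0.4791$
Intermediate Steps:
$p{\left(c,Z \right)} = -5 + Z c + Z \left(-4 + c\right)$ ($p{\left(c,Z \right)} = \left(Z c + Z \left(-4 + c\right)\right) - 5 = -5 + Z c + Z \left(-4 + c\right)$)
$\frac{p{\left(17,-6 \right)}}{-152} - \frac{268}{158} = \frac{-5 - -24 + 2 \left(-6\right) 17}{-152} - \frac{268}{158} = \left(-5 + 24 - 204\right) \left(- \frac{1}{152}\right) - \frac{134}{79} = \left(-185\right) \left(- \frac{1}{152}\right) - \frac{134}{79} = \frac{185}{152} - \frac{134}{79} = - \frac{5753}{12008}$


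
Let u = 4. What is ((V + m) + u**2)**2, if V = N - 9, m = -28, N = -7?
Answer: 784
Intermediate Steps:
V = -16 (V = -7 - 9 = -16)
((V + m) + u**2)**2 = ((-16 - 28) + 4**2)**2 = (-44 + 16)**2 = (-28)**2 = 784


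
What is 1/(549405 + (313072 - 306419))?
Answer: 1/556058 ≈ 1.7984e-6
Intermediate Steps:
1/(549405 + (313072 - 306419)) = 1/(549405 + 6653) = 1/556058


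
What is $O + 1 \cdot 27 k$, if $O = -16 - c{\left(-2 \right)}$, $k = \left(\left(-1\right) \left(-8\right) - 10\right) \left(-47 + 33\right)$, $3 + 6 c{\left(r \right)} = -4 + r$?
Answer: $\frac{1483}{2} \approx 741.5$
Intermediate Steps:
$c{\left(r \right)} = - \frac{7}{6} + \frac{r}{6}$ ($c{\left(r \right)} = - \frac{1}{2} + \frac{-4 + r}{6} = - \frac{1}{2} + \left(- \frac{2}{3} + \frac{r}{6}\right) = - \frac{7}{6} + \frac{r}{6}$)
$k = 28$ ($k = \left(8 - 10\right) \left(-14\right) = \left(-2\right) \left(-14\right) = 28$)
$O = - \frac{29}{2}$ ($O = -16 - \left(- \frac{7}{6} + \frac{1}{6} \left(-2\right)\right) = -16 - \left(- \frac{7}{6} - \frac{1}{3}\right) = -16 - - \frac{3}{2} = -16 + \frac{3}{2} = - \frac{29}{2} \approx -14.5$)
$O + 1 \cdot 27 k = - \frac{29}{2} + 1 \cdot 27 \cdot 28 = - \frac{29}{2} + 27 \cdot 28 = - \frac{29}{2} + 756 = \frac{1483}{2}$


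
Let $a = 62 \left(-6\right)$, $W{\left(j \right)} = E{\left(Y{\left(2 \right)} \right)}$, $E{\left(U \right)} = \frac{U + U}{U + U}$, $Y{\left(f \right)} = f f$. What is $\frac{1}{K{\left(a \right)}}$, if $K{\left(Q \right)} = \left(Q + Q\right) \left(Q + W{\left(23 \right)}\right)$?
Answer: $\frac{1}{276024} \approx 3.6229 \cdot 10^{-6}$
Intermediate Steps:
$Y{\left(f \right)} = f^{2}$
$E{\left(U \right)} = 1$ ($E{\left(U \right)} = \frac{2 U}{2 U} = 2 U \frac{1}{2 U} = 1$)
$W{\left(j \right)} = 1$
$a = -372$
$K{\left(Q \right)} = 2 Q \left(1 + Q\right)$ ($K{\left(Q \right)} = \left(Q + Q\right) \left(Q + 1\right) = 2 Q \left(1 + Q\right)$)
$\frac{1}{K{\left(a \right)}} = \frac{1}{2 \left(-372\right) \left(1 - 372\right)} = \frac{1}{2 \left(-372\right) \left(-371\right)} = \frac{1}{276024}$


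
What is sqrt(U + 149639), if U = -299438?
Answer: I*sqrt(149799) ≈ 387.04*I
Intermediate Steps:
sqrt(U + 149639) = sqrt(-299438 + 149639) = sqrt(-149799) = I*sqrt(149799)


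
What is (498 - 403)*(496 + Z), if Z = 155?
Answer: 61845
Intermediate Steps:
(498 - 403)*(496 + Z) = (498 - 403)*(496 + 155) = 95*651 = 61845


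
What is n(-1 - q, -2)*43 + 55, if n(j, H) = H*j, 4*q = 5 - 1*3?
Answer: 184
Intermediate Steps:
q = ½ (q = (5 - 1*3)/4 = (5 - 3)/4 = (¼)*2 = ½ ≈ 0.50000)
n(-1 - q, -2)*43 + 55 = -2*(-1 - 1*½)*43 + 55 = -2*(-1 - ½)*43 + 55 = -2*(-3/2)*43 + 55 = 3*43 + 55 = 129 + 55 = 184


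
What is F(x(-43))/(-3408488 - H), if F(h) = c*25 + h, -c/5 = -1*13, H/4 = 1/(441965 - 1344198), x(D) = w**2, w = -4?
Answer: -1480564353/3075250353700 ≈ -0.00048145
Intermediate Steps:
x(D) = 16 (x(D) = (-4)**2 = 16)
H = -4/902233 (H = 4/(441965 - 1344198) = 4/(-902233) = 4*(-1/902233) = -4/902233 ≈ -4.4334e-6)
c = 65 (c = -(-5)*13 = -5*(-13) = 65)
F(h) = 1625 + h (F(h) = 65*25 + h = 1625 + h)
F(x(-43))/(-3408488 - H) = (1625 + 16)/(-3408488 - 1*(-4/902233)) = 1641/(-3408488 + 4/902233) = 1641/(-3075250353700/902233) = 1641*(-902233/3075250353700) = -1480564353/3075250353700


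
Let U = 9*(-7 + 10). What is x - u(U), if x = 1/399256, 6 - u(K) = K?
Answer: 8384377/399256 ≈ 21.000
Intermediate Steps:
U = 27 (U = 9*3 = 27)
u(K) = 6 - K
x = 1/399256 ≈ 2.5047e-6
x - u(U) = 1/399256 - (6 - 1*27) = 1/399256 - (6 - 27) = 1/399256 - 1*(-21) = 1/399256 + 21 = 8384377/399256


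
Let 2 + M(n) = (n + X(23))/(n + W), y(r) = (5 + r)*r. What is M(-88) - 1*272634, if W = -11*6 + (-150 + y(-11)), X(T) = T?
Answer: -64887303/238 ≈ -2.7264e+5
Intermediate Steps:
y(r) = r*(5 + r)
W = -150 (W = -11*6 + (-150 - 11*(5 - 11)) = -66 + (-150 - 11*(-6)) = -66 + (-150 + 66) = -66 - 84 = -150)
M(n) = -2 + (23 + n)/(-150 + n) (M(n) = -2 + (n + 23)/(n - 150) = -2 + (23 + n)/(-150 + n))
M(-88) - 1*272634 = (-323 - 88)/(150 - 1*(-88)) - 1*272634 = -411/(150 + 88) - 272634 = -411/238 - 272634 = -64887303/238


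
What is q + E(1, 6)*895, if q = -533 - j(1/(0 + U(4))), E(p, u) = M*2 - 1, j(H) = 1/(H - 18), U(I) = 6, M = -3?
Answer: -727380/107 ≈ -6797.9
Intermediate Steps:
j(H) = 1/(-18 + H)
E(p, u) = -7 (E(p, u) = -3*2 - 1 = -6 - 1 = -7)
q = -57025/107 (q = -533 - 1/(-18 + 1/(0 + 6)) = -533 - 1/(-18 + 1/6) = -533 - 1/(-107/6) = -533 - 1*(-6/107) = -533 + 6/107 = -57025/107 ≈ -532.94)
q + E(1, 6)*895 = -57025/107 - 7*895 = -57025/107 - 6265 = -727380/107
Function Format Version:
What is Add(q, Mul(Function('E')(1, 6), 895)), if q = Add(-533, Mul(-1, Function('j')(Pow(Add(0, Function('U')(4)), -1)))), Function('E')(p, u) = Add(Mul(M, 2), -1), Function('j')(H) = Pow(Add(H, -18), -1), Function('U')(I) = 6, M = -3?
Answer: Rational(-727380, 107) ≈ -6797.9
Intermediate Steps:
Function('j')(H) = Pow(Add(-18, H), -1)
Function('E')(p, u) = -7 (Function('E')(p, u) = Add(Mul(-3, 2), -1) = Add(-6, -1) = -7)
q = Rational(-57025, 107) (q = Add(-533, Mul(-1, Pow(Add(-18, Pow(Add(0, 6), -1)), -1))) = Add(-533, Mul(-1, Pow(Add(-18, Pow(6, -1)), -1))) = Add(-533, Mul(-1, Pow(Add(-18, Rational(1, 6)), -1))) = Add(-533, Mul(-1, Pow(Rational(-107, 6), -1))) = Add(-533, Mul(-1, Rational(-6, 107))) = Add(-533, Rational(6, 107)) = Rational(-57025, 107) ≈ -532.94)
Add(q, Mul(Function('E')(1, 6), 895)) = Add(Rational(-57025, 107), Mul(-7, 895)) = Add(Rational(-57025, 107), -6265) = Rational(-727380, 107)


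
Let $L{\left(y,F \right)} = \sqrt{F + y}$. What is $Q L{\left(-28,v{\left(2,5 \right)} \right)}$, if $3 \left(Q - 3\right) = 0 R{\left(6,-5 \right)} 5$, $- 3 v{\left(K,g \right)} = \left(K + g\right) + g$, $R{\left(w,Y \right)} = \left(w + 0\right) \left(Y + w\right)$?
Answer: $12 i \sqrt{2} \approx 16.971 i$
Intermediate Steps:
$R{\left(w,Y \right)} = w \left(Y + w\right)$
$v{\left(K,g \right)} = - \frac{2 g}{3} - \frac{K}{3}$ ($v{\left(K,g \right)} = - \frac{\left(K + g\right) + g}{3} = - \frac{K + 2 g}{3} = - \frac{2 g}{3} - \frac{K}{3}$)
$Q = 3$ ($Q = 3 + \frac{0 \cdot 6 \left(-5 + 6\right) 5}{3} = 3 + \frac{0 \cdot 6 \cdot 1 \cdot 5}{3} = 3 + \frac{0 \cdot 6 \cdot 5}{3} = 3 + \frac{0 \cdot 5}{3} = 3 + \frac{1}{3} \cdot 0 = 3 + 0 = 3$)
$Q L{\left(-28,v{\left(2,5 \right)} \right)} = 3 \sqrt{\left(\left(- \frac{2}{3}\right) 5 - \frac{2}{3}\right) - 28} = 3 \sqrt{\left(- \frac{10}{3} - \frac{2}{3}\right) - 28} = 3 \sqrt{-4 - 28} = 3 \sqrt{-32} = 3 \cdot 4 i \sqrt{2} = 12 i \sqrt{2}$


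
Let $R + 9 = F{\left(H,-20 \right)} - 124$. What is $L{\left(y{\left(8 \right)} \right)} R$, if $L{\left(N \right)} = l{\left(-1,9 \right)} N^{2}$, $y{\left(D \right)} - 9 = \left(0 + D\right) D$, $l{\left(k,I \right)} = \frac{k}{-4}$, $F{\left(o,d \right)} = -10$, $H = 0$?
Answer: $- \frac{762047}{4} \approx -1.9051 \cdot 10^{5}$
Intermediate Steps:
$l{\left(k,I \right)} = - \frac{k}{4}$ ($l{\left(k,I \right)} = k \left(- \frac{1}{4}\right) = - \frac{k}{4}$)
$y{\left(D \right)} = 9 + D^{2}$ ($y{\left(D \right)} = 9 + \left(0 + D\right) D = 9 + D D = 9 + D^{2}$)
$L{\left(N \right)} = \frac{N^{2}}{4}$ ($L{\left(N \right)} = \left(- \frac{1}{4}\right) \left(-1\right) N^{2} = \frac{N^{2}}{4}$)
$R = -143$ ($R = -9 - 134 = -143$)
$L{\left(y{\left(8 \right)} \right)} R = \frac{\left(9 + 8^{2}\right)^{2}}{4} \left(-143\right) = \frac{\left(9 + 64\right)^{2}}{4} \left(-143\right) = \frac{73^{2}}{4} \left(-143\right) = \frac{1}{4} \cdot 5329 \left(-143\right) = \frac{5329}{4} \left(-143\right) = - \frac{762047}{4}$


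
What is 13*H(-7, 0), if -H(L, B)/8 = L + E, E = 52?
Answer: -4680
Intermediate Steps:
H(L, B) = -416 - 8*L (H(L, B) = -8*(L + 52) = -8*(52 + L) = -416 - 8*L)
13*H(-7, 0) = 13*(-416 - 8*(-7)) = 13*(-416 + 56) = 13*(-360) = -4680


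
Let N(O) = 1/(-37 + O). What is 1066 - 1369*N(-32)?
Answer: 74923/69 ≈ 1085.8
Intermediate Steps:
1066 - 1369*N(-32) = 1066 - 1369/(-37 - 32) = 1066 - 1369/(-69) = 1066 - 1369*(-1/69) = 1066 + 1369/69 = 74923/69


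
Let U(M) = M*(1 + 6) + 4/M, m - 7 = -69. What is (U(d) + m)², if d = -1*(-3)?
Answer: 14161/9 ≈ 1573.4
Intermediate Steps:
d = 3
m = -62 (m = 7 - 69 = -62)
U(M) = 4/M + 7*M (U(M) = M*7 + 4/M = 7*M + 4/M = 4/M + 7*M)
(U(d) + m)² = ((4/3 + 7*3) - 62)² = ((4*(⅓) + 21) - 62)² = ((4/3 + 21) - 62)² = (67/3 - 62)² = (-119/3)² = 14161/9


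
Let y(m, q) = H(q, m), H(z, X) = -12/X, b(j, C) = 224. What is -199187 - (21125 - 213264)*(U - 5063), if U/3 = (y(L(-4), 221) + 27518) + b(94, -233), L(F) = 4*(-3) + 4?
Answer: 30037652191/2 ≈ 1.5019e+10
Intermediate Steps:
L(F) = -8 (L(F) = -12 + 4 = -8)
y(m, q) = -12/m
U = 166461/2 (U = 3*((-12/(-8) + 27518) + 224) = 3*((-12*(-1/8) + 27518) + 224) = 3*((3/2 + 27518) + 224) = 3*(55039/2 + 224) = 3*(55487/2) = 166461/2 ≈ 83231.)
-199187 - (21125 - 213264)*(U - 5063) = -199187 - (21125 - 213264)*(166461/2 - 5063) = -199187 - (-192139)*156335/2 = -199187 - 1*(-30038050565/2) = -199187 + 30038050565/2 = 30037652191/2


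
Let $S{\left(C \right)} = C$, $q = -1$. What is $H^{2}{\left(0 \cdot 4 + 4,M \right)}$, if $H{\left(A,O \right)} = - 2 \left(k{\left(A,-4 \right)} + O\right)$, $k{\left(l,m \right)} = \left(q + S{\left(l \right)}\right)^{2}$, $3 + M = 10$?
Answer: $1024$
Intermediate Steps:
$M = 7$ ($M = -3 + 10 = 7$)
$k{\left(l,m \right)} = \left(-1 + l\right)^{2}$
$H{\left(A,O \right)} = - 2 O - 2 \left(-1 + A\right)^{2}$ ($H{\left(A,O \right)} = - 2 \left(\left(-1 + A\right)^{2} + O\right) = - 2 \left(O + \left(-1 + A\right)^{2}\right) = - 2 O - 2 \left(-1 + A\right)^{2}$)
$H^{2}{\left(0 \cdot 4 + 4,M \right)} = \left(\left(-2\right) 7 - 2 \left(-1 + \left(0 \cdot 4 + 4\right)\right)^{2}\right)^{2} = \left(-14 - 2 \left(-1 + \left(0 + 4\right)\right)^{2}\right)^{2} = \left(-14 - 2 \left(-1 + 4\right)^{2}\right)^{2} = \left(-14 - 2 \cdot 3^{2}\right)^{2} = \left(-14 - 18\right)^{2} = \left(-32\right)^{2} = 1024$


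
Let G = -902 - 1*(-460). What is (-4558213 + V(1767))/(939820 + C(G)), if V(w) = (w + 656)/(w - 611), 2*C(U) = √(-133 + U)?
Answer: -198087432967004/40842017888823 + 1053858361*I*√23/81684035777646 ≈ -4.8501 + 6.1874e-5*I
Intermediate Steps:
G = -442 (G = -902 + 460 = -442)
C(U) = √(-133 + U)/2
V(w) = (656 + w)/(-611 + w)
(-4558213 + V(1767))/(939820 + C(G)) = (-4558213 + (656 + 1767)/(-611 + 1767))/(939820 + √(-133 - 442)/2) = (-4558213 + 2423/1156)/(939820 + √(-575)/2) = (-4558213 + (1/1156)*2423)/(939820 + (5*I*√23)/2) = (-4558213 + 2423/1156)/(939820 + 5*I*√23/2) = -5269291805/(1156*(939820 + 5*I*√23/2))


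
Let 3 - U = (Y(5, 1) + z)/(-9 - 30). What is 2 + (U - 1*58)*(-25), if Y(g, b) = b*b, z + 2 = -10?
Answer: 53978/39 ≈ 1384.1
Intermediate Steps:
z = -12 (z = -2 - 10 = -12)
Y(g, b) = b²
U = 106/39 (U = 3 - (1² - 12)/(-9 - 30) = 3 - (1 - 12)/(-39) = 3 - (-11)*(-1)/39 = 3 - 1*11/39 = 3 - 11/39 = 106/39 ≈ 2.7179)
2 + (U - 1*58)*(-25) = 2 + (106/39 - 1*58)*(-25) = 2 + (106/39 - 58)*(-25) = 2 - 2156/39*(-25) = 2 + 53900/39 = 53978/39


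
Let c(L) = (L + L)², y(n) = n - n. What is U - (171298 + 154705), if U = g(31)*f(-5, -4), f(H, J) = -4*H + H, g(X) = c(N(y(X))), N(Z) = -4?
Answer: -325043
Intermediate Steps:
y(n) = 0
c(L) = 4*L² (c(L) = (2*L)² = 4*L²)
g(X) = 64 (g(X) = 4*(-4)² = 4*16 = 64)
f(H, J) = -3*H
U = 960 (U = 64*(-3*(-5)) = 64*15 = 960)
U - (171298 + 154705) = 960 - (171298 + 154705) = 960 - 1*326003 = 960 - 326003 = -325043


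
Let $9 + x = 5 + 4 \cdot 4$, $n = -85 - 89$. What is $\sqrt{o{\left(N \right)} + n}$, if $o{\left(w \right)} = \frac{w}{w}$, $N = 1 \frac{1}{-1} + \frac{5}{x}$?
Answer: $i \sqrt{173} \approx 13.153 i$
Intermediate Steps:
$n = -174$
$x = 12$ ($x = -9 + \left(5 + 4 \cdot 4\right) = -9 + \left(5 + 16\right) = -9 + 21 = 12$)
$N = - \frac{7}{12}$ ($N = 1 \frac{1}{-1} + \frac{5}{12} = 1 \left(-1\right) + 5 \cdot \frac{1}{12} = -1 + \frac{5}{12} = - \frac{7}{12} \approx -0.58333$)
$o{\left(w \right)} = 1$
$\sqrt{o{\left(N \right)} + n} = \sqrt{1 - 174} = \sqrt{-173} = i \sqrt{173}$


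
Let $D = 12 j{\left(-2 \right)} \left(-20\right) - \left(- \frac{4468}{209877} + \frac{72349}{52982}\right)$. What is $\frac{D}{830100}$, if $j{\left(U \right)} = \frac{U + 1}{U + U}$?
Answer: $- \frac{682129860337}{9230465637941400} \approx -7.39 \cdot 10^{-5}$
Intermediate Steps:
$j{\left(U \right)} = \frac{1 + U}{2 U}$
$D = - \frac{682129860337}{11119703214}$ ($D = 12 \frac{1 - 2}{2 \left(-2\right)} \left(-20\right) - \left(- \frac{4468}{209877} + \frac{72349}{52982}\right) = 12 \cdot \frac{1}{2} \left(- \frac{1}{2}\right) \left(-1\right) \left(-20\right) - \frac{14947667497}{11119703214} = 12 \cdot \frac{1}{4} \left(-20\right) + \left(- \frac{72349}{52982} + \frac{4468}{209877}\right) = 3 \left(-20\right) - \frac{14947667497}{11119703214} = -60 - \frac{14947667497}{11119703214} = - \frac{682129860337}{11119703214} \approx -61.344$)
$\frac{D}{830100} = - \frac{682129860337}{11119703214 \cdot 830100} = \left(- \frac{682129860337}{11119703214}\right) \frac{1}{830100} = - \frac{682129860337}{9230465637941400}$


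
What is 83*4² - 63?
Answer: 1265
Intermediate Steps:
83*4² - 63 = 83*16 - 63 = 1328 - 63 = 1265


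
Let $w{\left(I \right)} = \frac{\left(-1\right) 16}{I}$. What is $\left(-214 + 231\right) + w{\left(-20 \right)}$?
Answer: $\frac{89}{5} \approx 17.8$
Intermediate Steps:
$w{\left(I \right)} = - \frac{16}{I}$
$\left(-214 + 231\right) + w{\left(-20 \right)} = \left(-214 + 231\right) - \frac{16}{-20} = 17 - - \frac{4}{5} = 17 + \frac{4}{5} = \frac{89}{5}$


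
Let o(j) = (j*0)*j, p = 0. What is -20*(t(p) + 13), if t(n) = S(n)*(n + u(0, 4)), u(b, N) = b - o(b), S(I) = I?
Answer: -260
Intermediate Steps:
o(j) = 0 (o(j) = 0*j = 0)
u(b, N) = b (u(b, N) = b - 1*0 = b + 0 = b)
t(n) = n**2 (t(n) = n*(n + 0) = n*n = n**2)
-20*(t(p) + 13) = -20*(0**2 + 13) = -20*(0 + 13) = -20*13 = -260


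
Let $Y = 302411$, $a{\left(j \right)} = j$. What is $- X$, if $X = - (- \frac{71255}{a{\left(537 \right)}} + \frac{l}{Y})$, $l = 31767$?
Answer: $- \frac{21531236926}{162394707} \approx -132.59$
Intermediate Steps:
$X = \frac{21531236926}{162394707}$ ($X = - (- \frac{71255}{537} + \frac{31767}{302411}) = \left(-1\right) \left(- \frac{21531236926}{162394707}\right) = \frac{21531236926}{162394707} \approx 132.59$)
$- X = \left(-1\right) \frac{21531236926}{162394707} = - \frac{21531236926}{162394707}$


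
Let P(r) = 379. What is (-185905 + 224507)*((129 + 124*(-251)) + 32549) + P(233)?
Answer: 59987887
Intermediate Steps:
(-185905 + 224507)*((129 + 124*(-251)) + 32549) + P(233) = (-185905 + 224507)*((129 + 124*(-251)) + 32549) + 379 = 38602*((129 - 31124) + 32549) + 379 = 38602*(-30995 + 32549) + 379 = 38602*1554 + 379 = 59987508 + 379 = 59987887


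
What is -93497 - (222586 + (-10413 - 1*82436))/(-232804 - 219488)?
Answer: -42287815387/452292 ≈ -93497.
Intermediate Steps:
-93497 - (222586 + (-10413 - 1*82436))/(-232804 - 219488) = -93497 - (222586 + (-10413 - 82436))/(-452292) = -93497 - (222586 - 92849)*(-1)/452292 = -93497 - 129737*(-1)/452292 = -93497 - 1*(-129737/452292) = -93497 + 129737/452292 = -42287815387/452292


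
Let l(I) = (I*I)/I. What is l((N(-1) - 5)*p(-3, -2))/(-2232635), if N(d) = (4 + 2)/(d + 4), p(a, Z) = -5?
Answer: -3/446527 ≈ -6.7185e-6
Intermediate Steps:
N(d) = 6/(4 + d)
l(I) = I (l(I) = I²/I = I)
l((N(-1) - 5)*p(-3, -2))/(-2232635) = ((6/(4 - 1) - 5)*(-5))/(-2232635) = ((6/3 - 5)*(-5))*(-1/2232635) = ((6*(⅓) - 5)*(-5))*(-1/2232635) = ((2 - 5)*(-5))*(-1/2232635) = -3*(-5)*(-1/2232635) = 15*(-1/2232635) = -3/446527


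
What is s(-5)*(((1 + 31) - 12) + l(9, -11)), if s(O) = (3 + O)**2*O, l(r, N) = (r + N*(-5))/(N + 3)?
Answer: -240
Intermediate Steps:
l(r, N) = (r - 5*N)/(3 + N)
s(O) = O*(3 + O)**2
s(-5)*(((1 + 31) - 12) + l(9, -11)) = (-5*(3 - 5)**2)*(((1 + 31) - 12) + (9 - 5*(-11))/(3 - 11)) = (-5*(-2)**2)*((32 - 12) + (9 + 55)/(-8)) = (-5*4)*(20 - 1/8*64) = -20*(20 - 8) = -20*12 = -240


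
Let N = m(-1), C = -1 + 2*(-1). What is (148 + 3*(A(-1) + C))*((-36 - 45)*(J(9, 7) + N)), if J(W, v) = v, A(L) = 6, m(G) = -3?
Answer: -50868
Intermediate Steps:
C = -3 (C = -1 - 2 = -3)
N = -3
(148 + 3*(A(-1) + C))*((-36 - 45)*(J(9, 7) + N)) = (148 + 3*(6 - 3))*((-36 - 45)*(7 - 3)) = (148 + 3*3)*(-81*4) = (148 + 9)*(-324) = 157*(-324) = -50868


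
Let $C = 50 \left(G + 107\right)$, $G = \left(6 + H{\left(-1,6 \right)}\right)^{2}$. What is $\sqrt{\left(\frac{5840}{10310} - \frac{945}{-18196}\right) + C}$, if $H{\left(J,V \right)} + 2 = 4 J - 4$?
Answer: $\frac{\sqrt{541162852001005021}}{9380038} \approx 78.426$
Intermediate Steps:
$H{\left(J,V \right)} = -6 + 4 J$ ($H{\left(J,V \right)} = -2 + \left(4 J - 4\right) = -2 + \left(-4 + 4 J\right) = -6 + 4 J$)
$G = 16$ ($G = \left(6 + \left(-6 + 4 \left(-1\right)\right)\right)^{2} = \left(6 - 10\right)^{2} = \left(-4\right)^{2} = 16$)
$C = 6150$ ($C = 50 \left(16 + 107\right) = 50 \cdot 123 = 6150$)
$\sqrt{\left(\frac{5840}{10310} - \frac{945}{-18196}\right) + C} = \sqrt{\left(\frac{5840}{10310} - \frac{945}{-18196}\right) + 6150} = \sqrt{\left(5840 \cdot \frac{1}{10310} - - \frac{945}{18196}\right) + 6150} = \sqrt{\left(\frac{584}{1031} + \frac{945}{18196}\right) + 6150} = \sqrt{\frac{11600759}{18760076} + 6150} = \sqrt{\frac{115386068159}{18760076}} = \frac{\sqrt{541162852001005021}}{9380038}$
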